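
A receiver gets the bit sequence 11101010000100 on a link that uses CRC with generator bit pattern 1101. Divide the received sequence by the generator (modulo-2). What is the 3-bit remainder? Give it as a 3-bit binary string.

011

Modulo-2 division of 11101010000100 by 1101:
  pos 0: 1110 XOR 1101 = 0011
  pos 2: 1110 XOR 1101 = 0011
  pos 4: 1110 XOR 1101 = 0011
  pos 6: 1100 XOR 1101 = 0001
  pos 9: 1010 XOR 1101 = 0111
  pos 10: 1110 XOR 1101 = 0011
Remainder = 011 (nonzero — an error is detected).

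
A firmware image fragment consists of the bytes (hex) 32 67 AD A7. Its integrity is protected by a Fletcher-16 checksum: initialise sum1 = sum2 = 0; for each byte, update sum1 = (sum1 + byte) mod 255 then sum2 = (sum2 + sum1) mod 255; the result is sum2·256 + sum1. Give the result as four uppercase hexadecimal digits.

02EE

Running sums (mod 255):
  after byte 0 (32): sum1=50, sum2=50
  after byte 1 (67): sum1=153, sum2=203
  after byte 2 (AD): sum1=71, sum2=19
  after byte 3 (A7): sum1=238, sum2=2
Checksum = sum2·256 + sum1 = 2·256 + 238 = 750 = 0x02EE.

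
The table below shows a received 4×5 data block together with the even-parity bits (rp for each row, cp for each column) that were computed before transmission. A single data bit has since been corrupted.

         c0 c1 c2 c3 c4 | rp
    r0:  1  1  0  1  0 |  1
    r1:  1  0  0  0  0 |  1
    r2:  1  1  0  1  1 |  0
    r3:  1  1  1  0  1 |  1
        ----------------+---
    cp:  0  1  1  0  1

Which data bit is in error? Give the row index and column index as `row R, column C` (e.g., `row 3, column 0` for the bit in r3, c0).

row 3, column 4

Recompute each row's even parity and compare to rp:
  r0: data parity 1, sent rp 1 → ok
  r1: data parity 1, sent rp 1 → ok
  r2: data parity 0, sent rp 0 → ok
  r3: data parity 0, sent rp 1 → mismatch
Recompute each column's even parity and compare to cp:
  c0: data parity 0, sent cp 0 → ok
  c1: data parity 1, sent cp 1 → ok
  c2: data parity 1, sent cp 1 → ok
  c3: data parity 0, sent cp 0 → ok
  c4: data parity 0, sent cp 1 → mismatch
Exactly one row (r3) and one column (c4) fail → the flipped bit is at their intersection.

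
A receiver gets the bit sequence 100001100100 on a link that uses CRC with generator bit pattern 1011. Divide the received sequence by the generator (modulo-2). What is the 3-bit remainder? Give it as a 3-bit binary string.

000

Modulo-2 division of 100001100100 by 1011:
  pos 0: 1000 XOR 1011 = 0011
  pos 2: 1101 XOR 1011 = 0110
  pos 3: 1101 XOR 1011 = 0110
  pos 4: 1100 XOR 1011 = 0111
  pos 5: 1110 XOR 1011 = 0101
  pos 6: 1011 XOR 1011 = 0000
Remainder = 000 (zero — the frame passes the CRC check).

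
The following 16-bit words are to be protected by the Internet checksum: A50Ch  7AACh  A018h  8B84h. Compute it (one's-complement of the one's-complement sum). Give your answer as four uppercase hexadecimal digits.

One's-complement addition (fold any carry out of bit 15 back into bit 0):
  0xA50C + 0x7AAC = 0x11FB8 → wrap carry → 0x1FB9
  0x1FB9 + 0xA018 = 0x0BFD1
  0xBFD1 + 0x8B84 = 0x14B55 → wrap carry → 0x4B56
One's-complement sum = 0x4B56.
Checksum = ~0x4B56 & 0xFFFF = 0xB4A9.

B4A9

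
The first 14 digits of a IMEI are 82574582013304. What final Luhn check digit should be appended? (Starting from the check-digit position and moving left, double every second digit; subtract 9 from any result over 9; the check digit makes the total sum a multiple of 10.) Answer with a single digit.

2

Partial digits right→left: 4 0 3 3 1 0 2 8 5 4 7 5 2 8
Double every second digit counting from the check-digit position (so the 1st, 3rd, 5th, ... of the partial from the right).
  doubled (with −9 where >9): 8 6 2 4 1 5 4 → sum 30
  kept as-is: 0 3 0 8 4 5 8 → sum 28
Total = 30 + 28 = 58.
Check digit = (10 − (58 mod 10)) mod 10 = 2.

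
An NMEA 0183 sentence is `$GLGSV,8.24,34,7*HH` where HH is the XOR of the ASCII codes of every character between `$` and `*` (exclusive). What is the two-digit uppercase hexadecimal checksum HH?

45

XOR the ASCII codes of the payload characters:
  'G' = 0x47 → acc = 0x47
  'L' = 0x4C → acc = 0x0B
  'G' = 0x47 → acc = 0x4C
  'S' = 0x53 → acc = 0x1F
  'V' = 0x56 → acc = 0x49
  ',' = 0x2C → acc = 0x65
  '8' = 0x38 → acc = 0x5D
  '.' = 0x2E → acc = 0x73
  '2' = 0x32 → acc = 0x41
  '4' = 0x34 → acc = 0x75
  ',' = 0x2C → acc = 0x59
  '3' = 0x33 → acc = 0x6A
  '4' = 0x34 → acc = 0x5E
  ',' = 0x2C → acc = 0x72
  '7' = 0x37 → acc = 0x45
Checksum = 0x45.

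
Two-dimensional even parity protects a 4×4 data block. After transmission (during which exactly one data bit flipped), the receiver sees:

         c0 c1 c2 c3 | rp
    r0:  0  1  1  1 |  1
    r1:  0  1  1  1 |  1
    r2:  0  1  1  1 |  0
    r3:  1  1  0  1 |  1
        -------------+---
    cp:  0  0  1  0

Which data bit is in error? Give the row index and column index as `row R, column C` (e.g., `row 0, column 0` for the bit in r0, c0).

Recompute each row's even parity and compare to rp:
  r0: data parity 1, sent rp 1 → ok
  r1: data parity 1, sent rp 1 → ok
  r2: data parity 1, sent rp 0 → mismatch
  r3: data parity 1, sent rp 1 → ok
Recompute each column's even parity and compare to cp:
  c0: data parity 1, sent cp 0 → mismatch
  c1: data parity 0, sent cp 0 → ok
  c2: data parity 1, sent cp 1 → ok
  c3: data parity 0, sent cp 0 → ok
Exactly one row (r2) and one column (c0) fail → the flipped bit is at their intersection.

row 2, column 0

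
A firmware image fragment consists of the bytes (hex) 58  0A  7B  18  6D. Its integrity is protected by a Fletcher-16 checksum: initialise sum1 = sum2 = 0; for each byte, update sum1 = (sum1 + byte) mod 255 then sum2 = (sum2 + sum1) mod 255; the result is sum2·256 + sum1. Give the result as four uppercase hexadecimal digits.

F163

Running sums (mod 255):
  after byte 0 (58): sum1=88, sum2=88
  after byte 1 (0A): sum1=98, sum2=186
  after byte 2 (7B): sum1=221, sum2=152
  after byte 3 (18): sum1=245, sum2=142
  after byte 4 (6D): sum1=99, sum2=241
Checksum = sum2·256 + sum1 = 241·256 + 99 = 61795 = 0xF163.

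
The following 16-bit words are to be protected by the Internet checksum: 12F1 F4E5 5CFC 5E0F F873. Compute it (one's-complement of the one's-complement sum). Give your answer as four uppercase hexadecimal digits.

One's-complement addition (fold any carry out of bit 15 back into bit 0):
  0x12F1 + 0xF4E5 = 0x107D6 → wrap carry → 0x07D7
  0x07D7 + 0x5CFC = 0x064D3
  0x64D3 + 0x5E0F = 0x0C2E2
  0xC2E2 + 0xF873 = 0x1BB55 → wrap carry → 0xBB56
One's-complement sum = 0xBB56.
Checksum = ~0xBB56 & 0xFFFF = 0x44A9.

44A9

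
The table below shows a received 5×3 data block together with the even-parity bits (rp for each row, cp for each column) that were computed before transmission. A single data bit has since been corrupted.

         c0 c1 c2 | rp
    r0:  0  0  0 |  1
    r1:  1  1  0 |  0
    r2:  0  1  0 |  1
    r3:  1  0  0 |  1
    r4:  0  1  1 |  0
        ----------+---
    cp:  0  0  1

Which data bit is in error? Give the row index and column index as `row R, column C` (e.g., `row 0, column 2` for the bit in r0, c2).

row 0, column 1

Recompute each row's even parity and compare to rp:
  r0: data parity 0, sent rp 1 → mismatch
  r1: data parity 0, sent rp 0 → ok
  r2: data parity 1, sent rp 1 → ok
  r3: data parity 1, sent rp 1 → ok
  r4: data parity 0, sent rp 0 → ok
Recompute each column's even parity and compare to cp:
  c0: data parity 0, sent cp 0 → ok
  c1: data parity 1, sent cp 0 → mismatch
  c2: data parity 1, sent cp 1 → ok
Exactly one row (r0) and one column (c1) fail → the flipped bit is at their intersection.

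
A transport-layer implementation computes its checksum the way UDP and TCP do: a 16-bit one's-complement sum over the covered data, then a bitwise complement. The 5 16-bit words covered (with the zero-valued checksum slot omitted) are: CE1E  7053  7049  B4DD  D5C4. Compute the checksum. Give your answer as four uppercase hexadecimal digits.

C6A1

One's-complement addition (fold any carry out of bit 15 back into bit 0):
  0xCE1E + 0x7053 = 0x13E71 → wrap carry → 0x3E72
  0x3E72 + 0x7049 = 0x0AEBB
  0xAEBB + 0xB4DD = 0x16398 → wrap carry → 0x6399
  0x6399 + 0xD5C4 = 0x1395D → wrap carry → 0x395E
One's-complement sum = 0x395E.
Checksum = ~0x395E & 0xFFFF = 0xC6A1.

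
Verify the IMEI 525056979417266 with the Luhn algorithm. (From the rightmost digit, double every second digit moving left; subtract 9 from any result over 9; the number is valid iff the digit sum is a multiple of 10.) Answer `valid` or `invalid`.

From the right, keep odd positions and double even positions (subtract 9 from any doubled value over 9):
  doubled (positions 2,4,...): 3 5 8 5 3 0 4 → sum 28
  kept (positions 1,3,...): 6 2 1 9 9 5 5 5 → sum 42
Total = 70.
70 mod 10 = 0, so the number is valid.

valid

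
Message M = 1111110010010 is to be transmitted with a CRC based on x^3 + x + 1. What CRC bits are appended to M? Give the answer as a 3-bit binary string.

Append 3 zeros: 1111110010010000. Divide by 1011 (XOR where the leading bit is 1):
  pos 0: 1111 XOR 1011 = 0100
  pos 1: 1001 XOR 1011 = 0010
  pos 3: 1010 XOR 1011 = 0001
  pos 6: 1010 XOR 1011 = 0001
  pos 9: 1010 XOR 1011 = 0001
  pos 12: 1000 XOR 1011 = 0011
Remainder (last 3 bits) = 011. This is the CRC / FCS.

011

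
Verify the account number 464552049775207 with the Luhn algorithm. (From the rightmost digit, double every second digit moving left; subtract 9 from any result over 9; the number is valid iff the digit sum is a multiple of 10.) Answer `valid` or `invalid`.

valid

From the right, keep odd positions and double even positions (subtract 9 from any doubled value over 9):
  doubled (positions 2,4,...): 0 1 5 8 4 1 3 → sum 22
  kept (positions 1,3,...): 7 2 7 9 0 5 4 4 → sum 38
Total = 60.
60 mod 10 = 0, so the number is valid.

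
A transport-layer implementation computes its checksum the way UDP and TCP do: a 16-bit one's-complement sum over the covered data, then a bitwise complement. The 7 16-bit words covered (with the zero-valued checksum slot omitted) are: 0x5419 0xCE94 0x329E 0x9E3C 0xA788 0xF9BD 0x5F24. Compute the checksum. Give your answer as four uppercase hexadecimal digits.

One's-complement addition (fold any carry out of bit 15 back into bit 0):
  0x5419 + 0xCE94 = 0x122AD → wrap carry → 0x22AE
  0x22AE + 0x329E = 0x0554C
  0x554C + 0x9E3C = 0x0F388
  0xF388 + 0xA788 = 0x19B10 → wrap carry → 0x9B11
  0x9B11 + 0xF9BD = 0x194CE → wrap carry → 0x94CF
  0x94CF + 0x5F24 = 0x0F3F3
One's-complement sum = 0xF3F3.
Checksum = ~0xF3F3 & 0xFFFF = 0x0C0C.

0C0C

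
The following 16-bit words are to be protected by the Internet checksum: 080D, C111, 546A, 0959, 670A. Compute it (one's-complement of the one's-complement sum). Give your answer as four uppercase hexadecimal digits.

7213

One's-complement addition (fold any carry out of bit 15 back into bit 0):
  0x080D + 0xC111 = 0x0C91E
  0xC91E + 0x546A = 0x11D88 → wrap carry → 0x1D89
  0x1D89 + 0x0959 = 0x026E2
  0x26E2 + 0x670A = 0x08DEC
One's-complement sum = 0x8DEC.
Checksum = ~0x8DEC & 0xFFFF = 0x7213.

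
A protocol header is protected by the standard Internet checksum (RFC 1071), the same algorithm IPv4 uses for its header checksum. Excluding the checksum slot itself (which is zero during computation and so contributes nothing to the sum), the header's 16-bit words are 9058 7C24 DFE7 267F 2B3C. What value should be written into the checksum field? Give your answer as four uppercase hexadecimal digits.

One's-complement addition (fold any carry out of bit 15 back into bit 0):
  0x9058 + 0x7C24 = 0x10C7C → wrap carry → 0x0C7D
  0x0C7D + 0xDFE7 = 0x0EC64
  0xEC64 + 0x267F = 0x112E3 → wrap carry → 0x12E4
  0x12E4 + 0x2B3C = 0x03E20
One's-complement sum = 0x3E20.
Checksum = ~0x3E20 & 0xFFFF = 0xC1DF.

C1DF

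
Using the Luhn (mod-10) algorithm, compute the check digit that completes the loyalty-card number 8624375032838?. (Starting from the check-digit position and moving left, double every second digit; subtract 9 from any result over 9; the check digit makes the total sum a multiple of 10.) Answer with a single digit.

Partial digits right→left: 8 3 8 2 3 0 5 7 3 4 2 6 8
Double every second digit counting from the check-digit position (so the 1st, 3rd, 5th, ... of the partial from the right).
  doubled (with −9 where >9): 7 7 6 1 6 4 7 → sum 38
  kept as-is: 3 2 0 7 4 6 → sum 22
Total = 38 + 22 = 60.
Check digit = (10 − (60 mod 10)) mod 10 = 0.

0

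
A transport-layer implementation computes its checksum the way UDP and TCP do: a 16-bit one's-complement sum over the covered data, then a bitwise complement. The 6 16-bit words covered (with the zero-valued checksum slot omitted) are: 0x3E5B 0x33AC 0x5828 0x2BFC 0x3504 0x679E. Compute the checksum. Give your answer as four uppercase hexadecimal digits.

6D31

One's-complement addition (fold any carry out of bit 15 back into bit 0):
  0x3E5B + 0x33AC = 0x07207
  0x7207 + 0x5828 = 0x0CA2F
  0xCA2F + 0x2BFC = 0x0F62B
  0xF62B + 0x3504 = 0x12B2F → wrap carry → 0x2B30
  0x2B30 + 0x679E = 0x092CE
One's-complement sum = 0x92CE.
Checksum = ~0x92CE & 0xFFFF = 0x6D31.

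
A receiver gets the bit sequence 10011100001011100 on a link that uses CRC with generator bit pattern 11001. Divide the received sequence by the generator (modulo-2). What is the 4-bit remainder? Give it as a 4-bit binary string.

Modulo-2 division of 10011100001011100 by 11001:
  pos 0: 10011 XOR 11001 = 01010
  pos 1: 10101 XOR 11001 = 01100
  pos 2: 11000 XOR 11001 = 00001
  pos 6: 10001 XOR 11001 = 01000
  pos 7: 10000 XOR 11001 = 01001
  pos 8: 10011 XOR 11001 = 01010
  pos 9: 10101 XOR 11001 = 01100
  pos 10: 11001 XOR 11001 = 00000
Remainder = 0000 (zero — the frame passes the CRC check).

0000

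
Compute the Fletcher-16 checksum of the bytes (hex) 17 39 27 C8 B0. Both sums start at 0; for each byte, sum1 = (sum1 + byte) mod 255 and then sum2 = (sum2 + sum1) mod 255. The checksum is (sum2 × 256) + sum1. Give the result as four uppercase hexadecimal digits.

10F0

Running sums (mod 255):
  after byte 0 (17): sum1=23, sum2=23
  after byte 1 (39): sum1=80, sum2=103
  after byte 2 (27): sum1=119, sum2=222
  after byte 3 (C8): sum1=64, sum2=31
  after byte 4 (B0): sum1=240, sum2=16
Checksum = sum2·256 + sum1 = 16·256 + 240 = 4336 = 0x10F0.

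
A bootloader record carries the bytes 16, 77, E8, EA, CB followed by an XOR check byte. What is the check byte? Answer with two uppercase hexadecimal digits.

A8

XOR the bytes together:
  start with 0x16
  0x16 ⊕ 0x77 = 0x61
  0x61 ⊕ 0xE8 = 0x89
  0x89 ⊕ 0xEA = 0x63
  0x63 ⊕ 0xCB = 0xA8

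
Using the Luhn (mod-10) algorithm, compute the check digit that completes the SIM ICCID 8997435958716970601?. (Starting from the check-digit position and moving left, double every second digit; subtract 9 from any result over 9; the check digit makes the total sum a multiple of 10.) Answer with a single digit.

0

Partial digits right→left: 1 0 6 0 7 9 6 1 7 8 5 9 5 3 4 7 9 9 8
Double every second digit counting from the check-digit position (so the 1st, 3rd, 5th, ... of the partial from the right).
  doubled (with −9 where >9): 2 3 5 3 5 1 1 8 9 7 → sum 44
  kept as-is: 0 0 9 1 8 9 3 7 9 → sum 46
Total = 44 + 46 = 90.
Check digit = (10 − (90 mod 10)) mod 10 = 0.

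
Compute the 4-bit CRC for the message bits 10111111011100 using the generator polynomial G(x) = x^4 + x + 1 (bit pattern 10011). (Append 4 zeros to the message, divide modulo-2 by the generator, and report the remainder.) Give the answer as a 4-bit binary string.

Append 4 zeros: 101111110111000000. Divide by 10011 (XOR where the leading bit is 1):
  pos 0: 10111 XOR 10011 = 00100
  pos 2: 10011 XOR 10011 = 00000
  pos 7: 10111 XOR 10011 = 00100
  pos 9: 10000 XOR 10011 = 00011
  pos 12: 11000 XOR 10011 = 01011
  pos 13: 10110 XOR 10011 = 00101
Remainder (last 4 bits) = 0101. This is the CRC / FCS.

0101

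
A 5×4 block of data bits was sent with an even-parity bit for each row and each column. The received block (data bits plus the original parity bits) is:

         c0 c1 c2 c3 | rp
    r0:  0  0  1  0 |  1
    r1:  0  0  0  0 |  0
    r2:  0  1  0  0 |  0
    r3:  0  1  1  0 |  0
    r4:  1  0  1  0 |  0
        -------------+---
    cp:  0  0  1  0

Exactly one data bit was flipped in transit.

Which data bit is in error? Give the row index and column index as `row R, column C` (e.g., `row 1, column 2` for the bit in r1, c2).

row 2, column 0

Recompute each row's even parity and compare to rp:
  r0: data parity 1, sent rp 1 → ok
  r1: data parity 0, sent rp 0 → ok
  r2: data parity 1, sent rp 0 → mismatch
  r3: data parity 0, sent rp 0 → ok
  r4: data parity 0, sent rp 0 → ok
Recompute each column's even parity and compare to cp:
  c0: data parity 1, sent cp 0 → mismatch
  c1: data parity 0, sent cp 0 → ok
  c2: data parity 1, sent cp 1 → ok
  c3: data parity 0, sent cp 0 → ok
Exactly one row (r2) and one column (c0) fail → the flipped bit is at their intersection.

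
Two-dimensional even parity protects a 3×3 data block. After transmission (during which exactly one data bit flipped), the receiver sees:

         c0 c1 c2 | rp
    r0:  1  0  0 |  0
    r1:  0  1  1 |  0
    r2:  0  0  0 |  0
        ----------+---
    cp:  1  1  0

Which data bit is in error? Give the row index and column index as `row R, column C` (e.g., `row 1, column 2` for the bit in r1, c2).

Recompute each row's even parity and compare to rp:
  r0: data parity 1, sent rp 0 → mismatch
  r1: data parity 0, sent rp 0 → ok
  r2: data parity 0, sent rp 0 → ok
Recompute each column's even parity and compare to cp:
  c0: data parity 1, sent cp 1 → ok
  c1: data parity 1, sent cp 1 → ok
  c2: data parity 1, sent cp 0 → mismatch
Exactly one row (r0) and one column (c2) fail → the flipped bit is at their intersection.

row 0, column 2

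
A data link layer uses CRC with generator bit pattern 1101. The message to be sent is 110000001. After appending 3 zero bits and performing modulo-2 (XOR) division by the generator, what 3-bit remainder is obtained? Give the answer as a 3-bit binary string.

Append 3 zeros: 110000001000. Divide by 1101 (XOR where the leading bit is 1):
  pos 0: 1100 XOR 1101 = 0001
  pos 3: 1000 XOR 1101 = 0101
  pos 4: 1010 XOR 1101 = 0111
  pos 5: 1111 XOR 1101 = 0010
  pos 7: 1000 XOR 1101 = 0101
  pos 8: 1010 XOR 1101 = 0111
Remainder (last 3 bits) = 111. This is the CRC / FCS.

111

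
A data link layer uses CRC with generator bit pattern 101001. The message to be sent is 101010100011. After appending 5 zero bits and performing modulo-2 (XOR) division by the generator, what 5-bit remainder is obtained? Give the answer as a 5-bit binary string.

Append 5 zeros: 10101010001100000. Divide by 101001 (XOR where the leading bit is 1):
  pos 0: 101010 XOR 101001 = 000011
  pos 4: 111000 XOR 101001 = 010001
  pos 5: 100011 XOR 101001 = 001010
  pos 7: 101010 XOR 101001 = 000011
  pos 11: 110000 XOR 101001 = 011001
Remainder (last 5 bits) = 11001. This is the CRC / FCS.

11001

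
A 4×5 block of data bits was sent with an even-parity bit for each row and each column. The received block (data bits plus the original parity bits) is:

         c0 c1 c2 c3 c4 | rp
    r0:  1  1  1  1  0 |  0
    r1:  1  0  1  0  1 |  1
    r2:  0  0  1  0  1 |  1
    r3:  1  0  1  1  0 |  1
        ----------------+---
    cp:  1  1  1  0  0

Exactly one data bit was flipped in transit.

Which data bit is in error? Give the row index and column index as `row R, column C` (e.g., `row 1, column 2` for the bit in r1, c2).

row 2, column 2

Recompute each row's even parity and compare to rp:
  r0: data parity 0, sent rp 0 → ok
  r1: data parity 1, sent rp 1 → ok
  r2: data parity 0, sent rp 1 → mismatch
  r3: data parity 1, sent rp 1 → ok
Recompute each column's even parity and compare to cp:
  c0: data parity 1, sent cp 1 → ok
  c1: data parity 1, sent cp 1 → ok
  c2: data parity 0, sent cp 1 → mismatch
  c3: data parity 0, sent cp 0 → ok
  c4: data parity 0, sent cp 0 → ok
Exactly one row (r2) and one column (c2) fail → the flipped bit is at their intersection.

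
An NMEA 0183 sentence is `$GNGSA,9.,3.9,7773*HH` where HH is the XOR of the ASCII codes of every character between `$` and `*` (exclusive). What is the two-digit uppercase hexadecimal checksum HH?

47

XOR the ASCII codes of the payload characters:
  'G' = 0x47 → acc = 0x47
  'N' = 0x4E → acc = 0x09
  'G' = 0x47 → acc = 0x4E
  'S' = 0x53 → acc = 0x1D
  'A' = 0x41 → acc = 0x5C
  ',' = 0x2C → acc = 0x70
  '9' = 0x39 → acc = 0x49
  '.' = 0x2E → acc = 0x67
  ',' = 0x2C → acc = 0x4B
  '3' = 0x33 → acc = 0x78
  '.' = 0x2E → acc = 0x56
  '9' = 0x39 → acc = 0x6F
  ',' = 0x2C → acc = 0x43
  '7' = 0x37 → acc = 0x74
  '7' = 0x37 → acc = 0x43
  '7' = 0x37 → acc = 0x74
  '3' = 0x33 → acc = 0x47
Checksum = 0x47.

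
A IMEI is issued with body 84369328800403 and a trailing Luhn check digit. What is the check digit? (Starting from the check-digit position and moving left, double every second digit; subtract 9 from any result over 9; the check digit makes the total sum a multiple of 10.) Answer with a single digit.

2

Partial digits right→left: 3 0 4 0 0 8 8 2 3 9 6 3 4 8
Double every second digit counting from the check-digit position (so the 1st, 3rd, 5th, ... of the partial from the right).
  doubled (with −9 where >9): 6 8 0 7 6 3 8 → sum 38
  kept as-is: 0 0 8 2 9 3 8 → sum 30
Total = 38 + 30 = 68.
Check digit = (10 − (68 mod 10)) mod 10 = 2.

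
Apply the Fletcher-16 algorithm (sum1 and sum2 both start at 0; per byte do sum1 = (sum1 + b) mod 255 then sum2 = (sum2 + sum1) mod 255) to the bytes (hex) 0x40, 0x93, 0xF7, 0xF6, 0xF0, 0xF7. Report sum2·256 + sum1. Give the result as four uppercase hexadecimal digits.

Running sums (mod 255):
  after byte 0 (0x40): sum1=64, sum2=64
  after byte 1 (0x93): sum1=211, sum2=20
  after byte 2 (0xF7): sum1=203, sum2=223
  after byte 3 (0xF6): sum1=194, sum2=162
  after byte 4 (0xF0): sum1=179, sum2=86
  after byte 5 (0xF7): sum1=171, sum2=2
Checksum = sum2·256 + sum1 = 2·256 + 171 = 683 = 0x02AB.

02AB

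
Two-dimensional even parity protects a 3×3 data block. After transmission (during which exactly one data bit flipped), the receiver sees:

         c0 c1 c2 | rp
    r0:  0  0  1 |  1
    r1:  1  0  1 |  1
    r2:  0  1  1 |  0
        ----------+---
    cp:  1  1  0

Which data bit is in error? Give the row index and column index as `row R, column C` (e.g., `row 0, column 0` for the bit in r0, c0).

Recompute each row's even parity and compare to rp:
  r0: data parity 1, sent rp 1 → ok
  r1: data parity 0, sent rp 1 → mismatch
  r2: data parity 0, sent rp 0 → ok
Recompute each column's even parity and compare to cp:
  c0: data parity 1, sent cp 1 → ok
  c1: data parity 1, sent cp 1 → ok
  c2: data parity 1, sent cp 0 → mismatch
Exactly one row (r1) and one column (c2) fail → the flipped bit is at their intersection.

row 1, column 2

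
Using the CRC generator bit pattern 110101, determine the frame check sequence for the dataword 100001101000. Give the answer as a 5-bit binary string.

Append 5 zeros: 10000110100000000. Divide by 110101 (XOR where the leading bit is 1):
  pos 0: 100001 XOR 110101 = 010100
  pos 1: 101001 XOR 110101 = 011100
  pos 2: 111000 XOR 110101 = 001101
  pos 4: 110110 XOR 110101 = 000011
  pos 8: 110000 XOR 110101 = 000101
  pos 11: 101000 XOR 110101 = 011101
Remainder (last 5 bits) = 11101. This is the CRC / FCS.

11101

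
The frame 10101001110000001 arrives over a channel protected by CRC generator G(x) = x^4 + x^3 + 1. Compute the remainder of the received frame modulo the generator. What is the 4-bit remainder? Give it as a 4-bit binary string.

Modulo-2 division of 10101001110000001 by 11001:
  pos 0: 10101 XOR 11001 = 01100
  pos 1: 11000 XOR 11001 = 00001
  pos 5: 10111 XOR 11001 = 01110
  pos 6: 11100 XOR 11001 = 00101
  pos 8: 10100 XOR 11001 = 01101
  pos 9: 11010 XOR 11001 = 00011
  pos 12: 11001 XOR 11001 = 00000
Remainder = 0000 (zero — the frame passes the CRC check).

0000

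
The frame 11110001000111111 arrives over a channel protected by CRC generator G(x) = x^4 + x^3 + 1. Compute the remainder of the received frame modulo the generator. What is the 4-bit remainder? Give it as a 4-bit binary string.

Modulo-2 division of 11110001000111111 by 11001:
  pos 0: 11110 XOR 11001 = 00111
  pos 2: 11100 XOR 11001 = 00101
  pos 4: 10110 XOR 11001 = 01111
  pos 5: 11110 XOR 11001 = 00111
  pos 7: 11101 XOR 11001 = 00100
  pos 9: 10011 XOR 11001 = 01010
  pos 10: 10101 XOR 11001 = 01100
  pos 11: 11001 XOR 11001 = 00000
Remainder = 0001 (nonzero — an error is detected).

0001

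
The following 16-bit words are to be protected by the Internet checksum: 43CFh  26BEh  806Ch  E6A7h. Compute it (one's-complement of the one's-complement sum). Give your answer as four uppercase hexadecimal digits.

One's-complement addition (fold any carry out of bit 15 back into bit 0):
  0x43CF + 0x26BE = 0x06A8D
  0x6A8D + 0x806C = 0x0EAF9
  0xEAF9 + 0xE6A7 = 0x1D1A0 → wrap carry → 0xD1A1
One's-complement sum = 0xD1A1.
Checksum = ~0xD1A1 & 0xFFFF = 0x2E5E.

2E5E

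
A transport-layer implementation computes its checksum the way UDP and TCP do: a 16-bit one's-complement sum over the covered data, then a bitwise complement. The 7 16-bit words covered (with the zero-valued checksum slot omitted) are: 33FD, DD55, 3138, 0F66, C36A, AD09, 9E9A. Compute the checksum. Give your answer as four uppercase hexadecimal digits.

9EFF

One's-complement addition (fold any carry out of bit 15 back into bit 0):
  0x33FD + 0xDD55 = 0x11152 → wrap carry → 0x1153
  0x1153 + 0x3138 = 0x0428B
  0x428B + 0x0F66 = 0x051F1
  0x51F1 + 0xC36A = 0x1155B → wrap carry → 0x155C
  0x155C + 0xAD09 = 0x0C265
  0xC265 + 0x9E9A = 0x160FF → wrap carry → 0x6100
One's-complement sum = 0x6100.
Checksum = ~0x6100 & 0xFFFF = 0x9EFF.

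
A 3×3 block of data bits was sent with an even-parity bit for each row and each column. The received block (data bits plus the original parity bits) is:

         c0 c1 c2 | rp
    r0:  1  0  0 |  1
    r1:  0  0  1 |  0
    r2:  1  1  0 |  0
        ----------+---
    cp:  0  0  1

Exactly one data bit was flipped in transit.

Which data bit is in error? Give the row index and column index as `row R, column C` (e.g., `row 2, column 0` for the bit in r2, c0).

row 1, column 1

Recompute each row's even parity and compare to rp:
  r0: data parity 1, sent rp 1 → ok
  r1: data parity 1, sent rp 0 → mismatch
  r2: data parity 0, sent rp 0 → ok
Recompute each column's even parity and compare to cp:
  c0: data parity 0, sent cp 0 → ok
  c1: data parity 1, sent cp 0 → mismatch
  c2: data parity 1, sent cp 1 → ok
Exactly one row (r1) and one column (c1) fail → the flipped bit is at their intersection.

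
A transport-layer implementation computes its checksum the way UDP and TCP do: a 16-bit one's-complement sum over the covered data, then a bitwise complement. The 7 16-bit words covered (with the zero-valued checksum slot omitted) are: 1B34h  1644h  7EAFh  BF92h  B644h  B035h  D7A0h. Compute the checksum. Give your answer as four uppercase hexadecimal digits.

522A

One's-complement addition (fold any carry out of bit 15 back into bit 0):
  0x1B34 + 0x1644 = 0x03178
  0x3178 + 0x7EAF = 0x0B027
  0xB027 + 0xBF92 = 0x16FB9 → wrap carry → 0x6FBA
  0x6FBA + 0xB644 = 0x125FE → wrap carry → 0x25FF
  0x25FF + 0xB035 = 0x0D634
  0xD634 + 0xD7A0 = 0x1ADD4 → wrap carry → 0xADD5
One's-complement sum = 0xADD5.
Checksum = ~0xADD5 & 0xFFFF = 0x522A.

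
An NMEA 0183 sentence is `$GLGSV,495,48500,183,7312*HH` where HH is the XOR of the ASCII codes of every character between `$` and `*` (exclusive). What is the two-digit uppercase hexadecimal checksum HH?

XOR the ASCII codes of the payload characters:
  'G' = 0x47 → acc = 0x47
  'L' = 0x4C → acc = 0x0B
  'G' = 0x47 → acc = 0x4C
  'S' = 0x53 → acc = 0x1F
  'V' = 0x56 → acc = 0x49
  ',' = 0x2C → acc = 0x65
  '4' = 0x34 → acc = 0x51
  '9' = 0x39 → acc = 0x68
  '5' = 0x35 → acc = 0x5D
  ',' = 0x2C → acc = 0x71
  '4' = 0x34 → acc = 0x45
  '8' = 0x38 → acc = 0x7D
  '5' = 0x35 → acc = 0x48
  '0' = 0x30 → acc = 0x78
  '0' = 0x30 → acc = 0x48
  ',' = 0x2C → acc = 0x64
  '1' = 0x31 → acc = 0x55
  '8' = 0x38 → acc = 0x6D
  '3' = 0x33 → acc = 0x5E
  ',' = 0x2C → acc = 0x72
  '7' = 0x37 → acc = 0x45
  '3' = 0x33 → acc = 0x76
  '1' = 0x31 → acc = 0x47
  '2' = 0x32 → acc = 0x75
Checksum = 0x75.

75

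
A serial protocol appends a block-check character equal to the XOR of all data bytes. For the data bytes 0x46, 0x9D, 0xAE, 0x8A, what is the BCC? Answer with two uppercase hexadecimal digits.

XOR the bytes together:
  start with 0x46
  0x46 ⊕ 0x9D = 0xDB
  0xDB ⊕ 0xAE = 0x75
  0x75 ⊕ 0x8A = 0xFF

FF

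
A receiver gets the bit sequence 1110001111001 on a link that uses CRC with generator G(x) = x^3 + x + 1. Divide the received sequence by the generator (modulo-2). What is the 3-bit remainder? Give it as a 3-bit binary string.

Modulo-2 division of 1110001111001 by 1011:
  pos 0: 1110 XOR 1011 = 0101
  pos 1: 1010 XOR 1011 = 0001
  pos 4: 1011 XOR 1011 = 0000
  pos 8: 1100 XOR 1011 = 0111
  pos 9: 1111 XOR 1011 = 0100
Remainder = 100 (nonzero — an error is detected).

100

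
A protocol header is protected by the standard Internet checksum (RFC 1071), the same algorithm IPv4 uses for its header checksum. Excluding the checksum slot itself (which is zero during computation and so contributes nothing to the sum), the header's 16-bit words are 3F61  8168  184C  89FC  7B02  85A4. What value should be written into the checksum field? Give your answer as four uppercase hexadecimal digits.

9C46

One's-complement addition (fold any carry out of bit 15 back into bit 0):
  0x3F61 + 0x8168 = 0x0C0C9
  0xC0C9 + 0x184C = 0x0D915
  0xD915 + 0x89FC = 0x16311 → wrap carry → 0x6312
  0x6312 + 0x7B02 = 0x0DE14
  0xDE14 + 0x85A4 = 0x163B8 → wrap carry → 0x63B9
One's-complement sum = 0x63B9.
Checksum = ~0x63B9 & 0xFFFF = 0x9C46.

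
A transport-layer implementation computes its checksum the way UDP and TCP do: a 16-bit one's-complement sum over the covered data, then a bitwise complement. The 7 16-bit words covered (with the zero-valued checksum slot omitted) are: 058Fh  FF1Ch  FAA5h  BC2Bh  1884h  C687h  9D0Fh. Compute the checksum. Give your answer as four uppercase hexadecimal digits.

One's-complement addition (fold any carry out of bit 15 back into bit 0):
  0x058F + 0xFF1C = 0x104AB → wrap carry → 0x04AC
  0x04AC + 0xFAA5 = 0x0FF51
  0xFF51 + 0xBC2B = 0x1BB7C → wrap carry → 0xBB7D
  0xBB7D + 0x1884 = 0x0D401
  0xD401 + 0xC687 = 0x19A88 → wrap carry → 0x9A89
  0x9A89 + 0x9D0F = 0x13798 → wrap carry → 0x3799
One's-complement sum = 0x3799.
Checksum = ~0x3799 & 0xFFFF = 0xC866.

C866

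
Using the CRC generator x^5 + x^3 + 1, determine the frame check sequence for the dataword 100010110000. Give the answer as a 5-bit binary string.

Append 5 zeros: 10001011000000000. Divide by 101001 (XOR where the leading bit is 1):
  pos 0: 100010 XOR 101001 = 001011
  pos 2: 101111 XOR 101001 = 000110
  pos 5: 110000 XOR 101001 = 011001
  pos 6: 110010 XOR 101001 = 011011
  pos 7: 110110 XOR 101001 = 011111
  pos 8: 111110 XOR 101001 = 010111
  pos 9: 101110 XOR 101001 = 000111
Remainder (last 5 bits) = 11100. This is the CRC / FCS.

11100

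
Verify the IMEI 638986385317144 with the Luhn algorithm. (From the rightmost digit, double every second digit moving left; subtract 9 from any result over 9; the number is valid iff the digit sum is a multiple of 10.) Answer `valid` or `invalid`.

valid

From the right, keep odd positions and double even positions (subtract 9 from any doubled value over 9):
  doubled (positions 2,4,...): 8 5 6 7 3 9 6 → sum 44
  kept (positions 1,3,...): 4 1 1 5 3 8 8 6 → sum 36
Total = 80.
80 mod 10 = 0, so the number is valid.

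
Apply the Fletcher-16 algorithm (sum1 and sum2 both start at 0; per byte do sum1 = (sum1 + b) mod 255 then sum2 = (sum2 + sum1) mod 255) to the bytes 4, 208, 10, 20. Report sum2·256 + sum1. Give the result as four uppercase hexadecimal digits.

Running sums (mod 255):
  after byte 0 (4): sum1=4, sum2=4
  after byte 1 (208): sum1=212, sum2=216
  after byte 2 (10): sum1=222, sum2=183
  after byte 3 (20): sum1=242, sum2=170
Checksum = sum2·256 + sum1 = 170·256 + 242 = 43762 = 0xAAF2.

AAF2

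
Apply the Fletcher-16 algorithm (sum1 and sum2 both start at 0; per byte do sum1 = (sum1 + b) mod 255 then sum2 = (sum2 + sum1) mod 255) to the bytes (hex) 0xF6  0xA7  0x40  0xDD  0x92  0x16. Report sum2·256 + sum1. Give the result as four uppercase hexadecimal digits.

E565

Running sums (mod 255):
  after byte 0 (0xF6): sum1=246, sum2=246
  after byte 1 (0xA7): sum1=158, sum2=149
  after byte 2 (0x40): sum1=222, sum2=116
  after byte 3 (0xDD): sum1=188, sum2=49
  after byte 4 (0x92): sum1=79, sum2=128
  after byte 5 (0x16): sum1=101, sum2=229
Checksum = sum2·256 + sum1 = 229·256 + 101 = 58725 = 0xE565.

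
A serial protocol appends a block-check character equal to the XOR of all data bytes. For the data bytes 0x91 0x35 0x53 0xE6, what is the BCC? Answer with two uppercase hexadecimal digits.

XOR the bytes together:
  start with 0x91
  0x91 ⊕ 0x35 = 0xA4
  0xA4 ⊕ 0x53 = 0xF7
  0xF7 ⊕ 0xE6 = 0x11

11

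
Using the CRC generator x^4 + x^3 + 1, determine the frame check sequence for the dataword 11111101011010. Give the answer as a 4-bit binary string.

Append 4 zeros: 111111010110100000. Divide by 11001 (XOR where the leading bit is 1):
  pos 0: 11111 XOR 11001 = 00110
  pos 2: 11010 XOR 11001 = 00011
  pos 5: 11101 XOR 11001 = 00100
  pos 7: 10010 XOR 11001 = 01011
  pos 8: 10111 XOR 11001 = 01110
  pos 9: 11100 XOR 11001 = 00101
  pos 11: 10100 XOR 11001 = 01101
  pos 12: 11010 XOR 11001 = 00011
Remainder (last 4 bits) = 0110. This is the CRC / FCS.

0110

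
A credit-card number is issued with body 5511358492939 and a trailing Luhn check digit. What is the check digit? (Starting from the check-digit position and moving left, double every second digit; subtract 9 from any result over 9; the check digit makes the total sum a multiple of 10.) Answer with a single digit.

Partial digits right→left: 9 3 9 2 9 4 8 5 3 1 1 5 5
Double every second digit counting from the check-digit position (so the 1st, 3rd, 5th, ... of the partial from the right).
  doubled (with −9 where >9): 9 9 9 7 6 2 1 → sum 43
  kept as-is: 3 2 4 5 1 5 → sum 20
Total = 43 + 20 = 63.
Check digit = (10 − (63 mod 10)) mod 10 = 7.

7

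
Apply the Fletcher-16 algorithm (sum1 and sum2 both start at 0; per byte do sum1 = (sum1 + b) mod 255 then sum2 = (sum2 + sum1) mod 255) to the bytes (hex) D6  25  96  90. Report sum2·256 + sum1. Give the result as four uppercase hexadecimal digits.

8823

Running sums (mod 255):
  after byte 0 (D6): sum1=214, sum2=214
  after byte 1 (25): sum1=251, sum2=210
  after byte 2 (96): sum1=146, sum2=101
  after byte 3 (90): sum1=35, sum2=136
Checksum = sum2·256 + sum1 = 136·256 + 35 = 34851 = 0x8823.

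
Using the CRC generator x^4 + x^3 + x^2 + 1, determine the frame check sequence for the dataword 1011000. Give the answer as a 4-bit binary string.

1011

Append 4 zeros: 10110000000. Divide by 11101 (XOR where the leading bit is 1):
  pos 0: 10110 XOR 11101 = 01011
  pos 1: 10110 XOR 11101 = 01011
  pos 2: 10110 XOR 11101 = 01011
  pos 3: 10110 XOR 11101 = 01011
  pos 4: 10110 XOR 11101 = 01011
  pos 5: 10110 XOR 11101 = 01011
  pos 6: 10110 XOR 11101 = 01011
Remainder (last 4 bits) = 1011. This is the CRC / FCS.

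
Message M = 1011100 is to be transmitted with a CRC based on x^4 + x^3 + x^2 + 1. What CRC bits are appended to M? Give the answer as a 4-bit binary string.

0101

Append 4 zeros: 10111000000. Divide by 11101 (XOR where the leading bit is 1):
  pos 0: 10111 XOR 11101 = 01010
  pos 1: 10100 XOR 11101 = 01001
  pos 2: 10010 XOR 11101 = 01111
  pos 3: 11110 XOR 11101 = 00011
  pos 6: 11000 XOR 11101 = 00101
Remainder (last 4 bits) = 0101. This is the CRC / FCS.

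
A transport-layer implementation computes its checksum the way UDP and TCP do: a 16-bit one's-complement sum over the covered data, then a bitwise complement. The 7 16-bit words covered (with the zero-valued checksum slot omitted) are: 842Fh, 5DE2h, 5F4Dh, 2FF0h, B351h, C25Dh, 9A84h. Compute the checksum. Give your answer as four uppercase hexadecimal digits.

One's-complement addition (fold any carry out of bit 15 back into bit 0):
  0x842F + 0x5DE2 = 0x0E211
  0xE211 + 0x5F4D = 0x1415E → wrap carry → 0x415F
  0x415F + 0x2FF0 = 0x0714F
  0x714F + 0xB351 = 0x124A0 → wrap carry → 0x24A1
  0x24A1 + 0xC25D = 0x0E6FE
  0xE6FE + 0x9A84 = 0x18182 → wrap carry → 0x8183
One's-complement sum = 0x8183.
Checksum = ~0x8183 & 0xFFFF = 0x7E7C.

7E7C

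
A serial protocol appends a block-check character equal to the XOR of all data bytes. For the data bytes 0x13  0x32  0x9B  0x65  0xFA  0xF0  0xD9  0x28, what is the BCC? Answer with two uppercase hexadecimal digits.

XOR the bytes together:
  start with 0x13
  0x13 ⊕ 0x32 = 0x21
  0x21 ⊕ 0x9B = 0xBA
  0xBA ⊕ 0x65 = 0xDF
  0xDF ⊕ 0xFA = 0x25
  0x25 ⊕ 0xF0 = 0xD5
  0xD5 ⊕ 0xD9 = 0x0C
  0x0C ⊕ 0x28 = 0x24

24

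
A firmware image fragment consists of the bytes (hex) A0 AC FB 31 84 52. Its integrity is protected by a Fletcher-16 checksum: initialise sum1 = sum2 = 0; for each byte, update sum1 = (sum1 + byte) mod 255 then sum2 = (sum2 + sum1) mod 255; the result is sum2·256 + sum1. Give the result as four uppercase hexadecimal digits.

Running sums (mod 255):
  after byte 0 (A0): sum1=160, sum2=160
  after byte 1 (AC): sum1=77, sum2=237
  after byte 2 (FB): sum1=73, sum2=55
  after byte 3 (31): sum1=122, sum2=177
  after byte 4 (84): sum1=254, sum2=176
  after byte 5 (52): sum1=81, sum2=2
Checksum = sum2·256 + sum1 = 2·256 + 81 = 593 = 0x0251.

0251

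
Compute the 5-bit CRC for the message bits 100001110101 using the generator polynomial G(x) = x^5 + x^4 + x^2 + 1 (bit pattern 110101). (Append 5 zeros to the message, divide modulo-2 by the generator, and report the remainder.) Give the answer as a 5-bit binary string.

01100

Append 5 zeros: 10000111010100000. Divide by 110101 (XOR where the leading bit is 1):
  pos 0: 100001 XOR 110101 = 010100
  pos 1: 101001 XOR 110101 = 011100
  pos 2: 111001 XOR 110101 = 001100
  pos 4: 110001 XOR 110101 = 000100
  pos 7: 100010 XOR 110101 = 010111
  pos 8: 101110 XOR 110101 = 011011
  pos 9: 110110 XOR 110101 = 000011
Remainder (last 5 bits) = 01100. This is the CRC / FCS.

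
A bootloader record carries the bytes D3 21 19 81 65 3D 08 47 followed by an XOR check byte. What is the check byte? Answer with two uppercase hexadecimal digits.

7D

XOR the bytes together:
  start with 0xD3
  0xD3 ⊕ 0x21 = 0xF2
  0xF2 ⊕ 0x19 = 0xEB
  0xEB ⊕ 0x81 = 0x6A
  0x6A ⊕ 0x65 = 0x0F
  0x0F ⊕ 0x3D = 0x32
  0x32 ⊕ 0x08 = 0x3A
  0x3A ⊕ 0x47 = 0x7D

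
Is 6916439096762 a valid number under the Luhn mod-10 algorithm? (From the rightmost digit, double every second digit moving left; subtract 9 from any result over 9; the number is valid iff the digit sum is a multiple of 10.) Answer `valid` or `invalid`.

invalid

From the right, keep odd positions and double even positions (subtract 9 from any doubled value over 9):
  doubled (positions 2,4,...): 3 3 0 6 3 9 → sum 24
  kept (positions 1,3,...): 2 7 9 9 4 1 6 → sum 38
Total = 62.
62 mod 10 = 2, so the number is invalid.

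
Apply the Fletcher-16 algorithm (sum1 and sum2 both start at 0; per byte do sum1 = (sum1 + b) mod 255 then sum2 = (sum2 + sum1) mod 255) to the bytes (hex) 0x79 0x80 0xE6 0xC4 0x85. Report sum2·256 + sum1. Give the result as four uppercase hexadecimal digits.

252B

Running sums (mod 255):
  after byte 0 (0x79): sum1=121, sum2=121
  after byte 1 (0x80): sum1=249, sum2=115
  after byte 2 (0xE6): sum1=224, sum2=84
  after byte 3 (0xC4): sum1=165, sum2=249
  after byte 4 (0x85): sum1=43, sum2=37
Checksum = sum2·256 + sum1 = 37·256 + 43 = 9515 = 0x252B.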